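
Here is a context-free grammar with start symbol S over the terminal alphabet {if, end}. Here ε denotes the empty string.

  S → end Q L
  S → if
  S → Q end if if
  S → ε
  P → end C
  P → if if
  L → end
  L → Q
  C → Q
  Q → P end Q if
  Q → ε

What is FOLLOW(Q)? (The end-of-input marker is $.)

FIRST(P) = {end, if}
FIRST(Q) = {ε, end, if}  (via P end Q if)
FIRST(S) = {ε, end, if}  (via Q end if if)
FIRST(L) = {ε, end, if}  (via Q)
FIRST(C) = {ε, end, if}  (via Q)
FOLLOW(S) includes $ since S is the start symbol.
FOLLOW(S): S appears on no right-hand side. Thus FOLLOW(S) = {$}.
FOLLOW(P): in Q→P end Q if, P is followed by end Q if with FIRST {end}. Thus FOLLOW(P) = {end}.
FOLLOW(L): in S→end Q L, the suffix after L is empty, so FOLLOW(L) ⊇ FOLLOW(S) = {$}. Thus FOLLOW(L) = {$}.
FOLLOW(C): in P→end C, the suffix after C is empty, so FOLLOW(C) ⊇ FOLLOW(P) = {end}. Thus FOLLOW(C) = {end}.
FOLLOW(Q): in S→end Q L, Q is followed by L with FIRST {ε, end, if}; in S→end Q L, the suffix after Q is nullable, so FOLLOW(Q) ⊇ FOLLOW(S) = {$}; in S→Q end if if, Q is followed by end if if with FIRST {end}; in L→Q, the suffix after Q is empty, so FOLLOW(Q) ⊇ FOLLOW(L) = {$}; in C→Q, the suffix after Q is empty, so FOLLOW(Q) ⊇ FOLLOW(C) = {end}; in Q→P end Q if, Q is followed by if with FIRST {if}. Thus FOLLOW(Q) = {$, end, if}.

{$, end, if}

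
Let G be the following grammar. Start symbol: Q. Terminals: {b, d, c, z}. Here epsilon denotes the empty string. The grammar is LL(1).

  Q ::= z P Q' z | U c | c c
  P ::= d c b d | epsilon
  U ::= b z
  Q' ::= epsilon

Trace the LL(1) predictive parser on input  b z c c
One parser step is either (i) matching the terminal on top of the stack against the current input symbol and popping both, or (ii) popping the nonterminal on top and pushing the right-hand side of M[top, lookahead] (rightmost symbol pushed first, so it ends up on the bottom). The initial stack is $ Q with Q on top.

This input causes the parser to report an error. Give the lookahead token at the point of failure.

step 1: stack=$ Q  input=b z c c $  — expand Q ::= U c
step 2: stack=$ c U  input=b z c c $  — expand U ::= b z
step 3: stack=$ c z b  input=b z c c $  — match b
step 4: stack=$ c z  input=z c c $  — match z
step 5: stack=$ c  input=c c $  — match c
step 6: stack=$  input=c $  — error: stack empty but input remains

c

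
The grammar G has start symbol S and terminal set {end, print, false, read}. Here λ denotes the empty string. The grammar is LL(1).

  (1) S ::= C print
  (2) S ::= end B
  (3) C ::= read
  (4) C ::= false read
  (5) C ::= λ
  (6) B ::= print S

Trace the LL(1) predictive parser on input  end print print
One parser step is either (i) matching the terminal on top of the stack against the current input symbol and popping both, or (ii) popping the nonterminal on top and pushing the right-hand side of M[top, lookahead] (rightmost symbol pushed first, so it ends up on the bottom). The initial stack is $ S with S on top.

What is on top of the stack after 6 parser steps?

print

step 1: stack=$ S  input=end print print $  — expand S ::= end B
step 2: stack=$ B end  input=end print print $  — match end
step 3: stack=$ B  input=print print $  — expand B ::= print S
step 4: stack=$ S print  input=print print $  — match print
step 5: stack=$ S  input=print $  — expand S ::= C print
step 6: stack=$ print C  input=print $  — expand C ::= λ
Stack after step 6: $ print (top = print).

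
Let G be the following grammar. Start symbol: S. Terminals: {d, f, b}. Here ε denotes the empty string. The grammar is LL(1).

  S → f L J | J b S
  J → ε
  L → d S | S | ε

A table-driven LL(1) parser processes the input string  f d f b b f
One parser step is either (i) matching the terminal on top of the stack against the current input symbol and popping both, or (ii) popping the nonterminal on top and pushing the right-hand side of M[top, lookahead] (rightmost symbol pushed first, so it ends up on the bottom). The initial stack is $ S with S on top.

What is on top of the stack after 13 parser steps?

      Stack        Input          Action
   1  $ S          f d f b b f $  expand S → f L J
   2  $ J L f      f d f b b f $  match f
   3  $ J L        d f b b f $    expand L → d S
   4  $ J S d      d f b b f $    match d
   5  $ J S        f b b f $      expand S → f L J
   6  $ J J L f    f b b f $      match f
   7  $ J J L      b b f $        expand L → S
   8  $ J J S      b b f $        expand S → J b S
   9  $ J J S b J  b b f $        expand J → ε
  10  $ J J S b    b b f $        match b
  11  $ J J S      b f $          expand S → J b S
  12  $ J J S b J  b f $          expand J → ε
  13  $ J J S b    b f $          match b
Stack after step 13: $ J J S (top = S).

S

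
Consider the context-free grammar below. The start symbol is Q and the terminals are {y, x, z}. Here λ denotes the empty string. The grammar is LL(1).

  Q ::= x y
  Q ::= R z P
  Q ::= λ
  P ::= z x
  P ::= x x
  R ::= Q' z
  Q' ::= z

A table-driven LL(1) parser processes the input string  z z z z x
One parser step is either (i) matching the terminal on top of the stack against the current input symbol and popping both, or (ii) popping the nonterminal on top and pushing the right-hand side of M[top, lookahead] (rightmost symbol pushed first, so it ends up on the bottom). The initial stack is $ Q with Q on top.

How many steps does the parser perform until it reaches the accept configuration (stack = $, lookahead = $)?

9

step 1: stack=$ Q  input=z z z z x $  — expand Q ::= R z P
step 2: stack=$ P z R  input=z z z z x $  — expand R ::= Q' z
step 3: stack=$ P z z Q'  input=z z z z x $  — expand Q' ::= z
step 4: stack=$ P z z z  input=z z z z x $  — match z
step 5: stack=$ P z z  input=z z z x $  — match z
step 6: stack=$ P z  input=z z x $  — match z
step 7: stack=$ P  input=z x $  — expand P ::= z x
step 8: stack=$ x z  input=z x $  — match z
step 9: stack=$ x  input=x $  — match x
Accept reached after 9 steps.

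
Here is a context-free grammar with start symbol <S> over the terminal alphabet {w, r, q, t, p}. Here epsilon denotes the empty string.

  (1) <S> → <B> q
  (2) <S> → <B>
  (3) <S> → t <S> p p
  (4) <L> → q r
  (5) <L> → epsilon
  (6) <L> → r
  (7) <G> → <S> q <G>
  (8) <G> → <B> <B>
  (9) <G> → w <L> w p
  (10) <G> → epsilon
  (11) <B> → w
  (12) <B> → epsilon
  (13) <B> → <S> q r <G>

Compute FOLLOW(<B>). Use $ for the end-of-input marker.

{$, p, q, t, w}

FIRST(<L>) = {epsilon, q, r}
FIRST(<S>) = {epsilon, q, t, w}  (via <B> q, <B>)
FIRST(<B>) = {epsilon, q, t, w}  (via <S> q r <G>)
FIRST(<G>) = {epsilon, q, t, w}  (via <S> q <G>, <B> <B>)
FOLLOW(<S>) includes $ since <S> is the start symbol.
FOLLOW(<S>): in <S>→t <S> p p, <S> is followed by p p with FIRST {p}; in <G>→<S> q <G>, <S> is followed by q <G> with FIRST {q}; in <B>→<S> q r <G>, <S> is followed by q r <G> with FIRST {q}. Thus FOLLOW(<S>) = {$, p, q}.
FOLLOW(<L>): in <G>→w <L> w p, <L> is followed by w p with FIRST {w}. Thus FOLLOW(<L>) = {w}.
FOLLOW(<G>): in <G>→<S> q <G>, the suffix after <G> is empty (adds nothing new); in <B>→<S> q r <G>, the suffix after <G> is empty, so FOLLOW(<G>) ⊇ FOLLOW(<B>) = {$, p, q, t, w}. Thus FOLLOW(<G>) = {$, p, q, t, w}.
FOLLOW(<B>): in <S>→<B> q, <B> is followed by q with FIRST {q}; in <S>→<B>, the suffix after <B> is empty, so FOLLOW(<B>) ⊇ FOLLOW(<S>) = {$, p, q}; in <G>→<B> <B> (occurrence 1), <B> is followed by <B> with FIRST {epsilon, q, t, w}; in <G>→<B> <B> (occurrence 1), the suffix after <B> is nullable, so FOLLOW(<B>) ⊇ FOLLOW(<G>) = {$, p, q, t, w}; in <G>→<B> <B> (occurrence 2), the suffix after <B> is empty, so FOLLOW(<B>) ⊇ FOLLOW(<G>) = {$, p, q, t, w}. Thus FOLLOW(<B>) = {$, p, q, t, w}.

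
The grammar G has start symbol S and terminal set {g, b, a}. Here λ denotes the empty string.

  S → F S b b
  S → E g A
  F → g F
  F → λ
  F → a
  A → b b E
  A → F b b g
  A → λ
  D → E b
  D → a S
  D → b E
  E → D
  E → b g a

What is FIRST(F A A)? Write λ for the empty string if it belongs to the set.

{λ, a, b, g}

FIRST(F): from F→g F we get {g}; from F→λ we get {λ}; from F→a we get {a}. So FIRST(F) = {λ, a, g}.
FIRST(A): from A→b b E we get {b}; from A→F b b g we get {a, b, g}; from A→λ we get {λ}. So FIRST(A) = {λ, a, b, g}.
FIRST(S): from S→F S b b we get {a, b, g}; from S→E g A we get {a, b}. So FIRST(S) = {a, b, g}.
FIRST(D): from D→E b we get {a, b}; from D→a S we get {a}; from D→b E we get {b}. So FIRST(D) = {a, b}.
FIRST(E): from E→D we get {a, b}; from E→b g a we get {b}. So FIRST(E) = {a, b}.
FIRST(F A A): take FIRST of each symbol in turn, carrying on past any symbol whose FIRST contains λ; result {λ, a, b, g}.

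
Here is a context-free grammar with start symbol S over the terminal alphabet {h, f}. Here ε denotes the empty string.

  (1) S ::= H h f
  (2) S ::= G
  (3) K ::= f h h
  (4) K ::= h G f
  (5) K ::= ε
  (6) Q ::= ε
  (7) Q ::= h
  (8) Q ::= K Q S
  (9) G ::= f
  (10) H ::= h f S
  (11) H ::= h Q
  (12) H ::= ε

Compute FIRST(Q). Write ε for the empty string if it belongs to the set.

FIRST(K) = {ε, f, h}
FIRST(G) = {f}
FIRST(H) = {ε, h}
FIRST(S) = {f, h}  (via H h f, G)
FIRST(Q) = {ε, f, h}  (via K Q S)

{ε, f, h}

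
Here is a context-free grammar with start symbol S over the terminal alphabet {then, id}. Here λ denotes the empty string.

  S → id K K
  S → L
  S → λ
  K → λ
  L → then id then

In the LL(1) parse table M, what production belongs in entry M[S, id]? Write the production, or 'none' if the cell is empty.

S → id K K

FIRST(K): from K→λ we get {λ}. So FIRST(K) = {λ}.
FIRST(L): from L→then id then we get {then}. So FIRST(L) = {then}.
FIRST(S): from S→id K K we get {id}; from S→L we get {then}; from S→λ we get {λ}. So FIRST(S) = {λ, id, then}.
FOLLOW(S) includes $ since S is the start symbol.
FOLLOW(S): S appears on no right-hand side. Thus FOLLOW(S) = {$}.
For S → id K K: FIRST(id K K) = {id}, so it goes in M[S, t] for t ∈ {id}.
For S → L: FIRST(L) = {then}, so it goes in M[S, t] for t ∈ {then}.
For S → λ: FIRST(λ) = {λ}, so it goes in M[S, t] for t ∈ {}; since λ ∈ FIRST, also for every t ∈ FOLLOW(S) = {$}.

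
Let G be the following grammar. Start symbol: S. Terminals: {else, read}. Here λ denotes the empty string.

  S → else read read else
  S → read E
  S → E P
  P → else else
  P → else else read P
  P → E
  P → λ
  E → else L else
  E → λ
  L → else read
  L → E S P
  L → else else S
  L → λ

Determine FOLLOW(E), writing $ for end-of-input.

FIRST(E): from E→else L else we get {else}; from E→λ we get {λ}. So FIRST(E) = {λ, else}.
FIRST(P): from P→else else we get {else}; from P→else else read P we get {else}; from P→E we get {λ, else}; from P→λ we get {λ}. So FIRST(P) = {λ, else}.
FIRST(S): from S→else read read else we get {else}; from S→read E we get {read}; from S→E P we get {λ, else}. So FIRST(S) = {λ, else, read}.
FIRST(L): from L→else read we get {else}; from L→E S P we get {λ, else, read}; from L→else else S we get {else}; from L→λ we get {λ}. So FIRST(L) = {λ, else, read}.
FOLLOW(S) includes $ since S is the start symbol.
FOLLOW(L): in E→else L else, L is followed by else with FIRST {else}. Thus FOLLOW(L) = {else}.
FOLLOW(S): in L→E S P, S is followed by P with FIRST {λ, else}; in L→E S P, the suffix after S is nullable, so FOLLOW(S) ⊇ FOLLOW(L) = {else}; in L→else else S, the suffix after S is empty, so FOLLOW(S) ⊇ FOLLOW(L) = {else}. Thus FOLLOW(S) = {$, else}.
FOLLOW(P): in S→E P, the suffix after P is empty, so FOLLOW(P) ⊇ FOLLOW(S) = {$, else}; in P→else else read P, the suffix after P is empty (adds nothing new); in L→E S P, the suffix after P is empty, so FOLLOW(P) ⊇ FOLLOW(L) = {else}. Thus FOLLOW(P) = {$, else}.
FOLLOW(E): in S→read E, the suffix after E is empty, so FOLLOW(E) ⊇ FOLLOW(S) = {$, else}; in S→E P, E is followed by P with FIRST {λ, else}; in S→E P, the suffix after E is nullable, so FOLLOW(E) ⊇ FOLLOW(S) = {$, else}; in P→E, the suffix after E is empty, so FOLLOW(E) ⊇ FOLLOW(P) = {$, else}; in L→E S P, E is followed by S P with FIRST {λ, else, read}; in L→E S P, the suffix after E is nullable, so FOLLOW(E) ⊇ FOLLOW(L) = {else}. Thus FOLLOW(E) = {$, else, read}.

{$, else, read}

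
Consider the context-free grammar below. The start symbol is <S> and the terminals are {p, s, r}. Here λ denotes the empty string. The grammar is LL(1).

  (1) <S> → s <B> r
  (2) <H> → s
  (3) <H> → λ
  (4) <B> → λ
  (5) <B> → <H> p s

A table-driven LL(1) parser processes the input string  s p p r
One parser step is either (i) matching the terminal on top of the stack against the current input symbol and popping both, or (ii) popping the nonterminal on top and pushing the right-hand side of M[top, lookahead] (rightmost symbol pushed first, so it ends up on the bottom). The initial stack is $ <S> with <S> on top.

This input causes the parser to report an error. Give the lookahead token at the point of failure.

step 1: stack=$ <S>  input=s p p r $  — expand <S> → s <B> r
step 2: stack=$ r <B> s  input=s p p r $  — match s
step 3: stack=$ r <B>  input=p p r $  — expand <B> → <H> p s
step 4: stack=$ r s p <H>  input=p p r $  — expand <H> → λ
step 5: stack=$ r s p  input=p p r $  — match p
step 6: stack=$ r s  input=p r $  — error: top is terminal s but lookahead is p

p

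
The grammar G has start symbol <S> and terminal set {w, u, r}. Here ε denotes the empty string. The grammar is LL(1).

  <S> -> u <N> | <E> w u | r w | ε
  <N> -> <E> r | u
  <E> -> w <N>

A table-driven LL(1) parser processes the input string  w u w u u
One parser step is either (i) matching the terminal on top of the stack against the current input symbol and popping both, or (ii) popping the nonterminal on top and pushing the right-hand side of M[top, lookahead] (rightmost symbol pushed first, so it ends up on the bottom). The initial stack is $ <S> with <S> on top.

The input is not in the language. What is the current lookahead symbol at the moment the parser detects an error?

step 1: stack=$ <S>  input=w u w u u $  — expand <S> -> <E> w u
step 2: stack=$ u w <E>  input=w u w u u $  — expand <E> -> w <N>
step 3: stack=$ u w <N> w  input=w u w u u $  — match w
step 4: stack=$ u w <N>  input=u w u u $  — expand <N> -> u
step 5: stack=$ u w u  input=u w u u $  — match u
step 6: stack=$ u w  input=w u u $  — match w
step 7: stack=$ u  input=u u $  — match u
step 8: stack=$  input=u $  — error: stack empty but input remains

u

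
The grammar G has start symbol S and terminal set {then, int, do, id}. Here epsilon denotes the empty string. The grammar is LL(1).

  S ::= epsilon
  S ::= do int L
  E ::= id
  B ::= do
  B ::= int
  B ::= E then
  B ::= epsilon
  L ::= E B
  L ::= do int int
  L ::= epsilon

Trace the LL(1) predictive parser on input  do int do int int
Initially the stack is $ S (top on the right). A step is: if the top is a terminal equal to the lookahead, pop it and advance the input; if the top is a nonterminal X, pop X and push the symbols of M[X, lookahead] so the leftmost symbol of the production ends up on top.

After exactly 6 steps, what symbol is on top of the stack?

step 1: stack=$ S  input=do int do int int $  — expand S ::= do int L
step 2: stack=$ L int do  input=do int do int int $  — match do
step 3: stack=$ L int  input=int do int int $  — match int
step 4: stack=$ L  input=do int int $  — expand L ::= do int int
step 5: stack=$ int int do  input=do int int $  — match do
step 6: stack=$ int int  input=int int $  — match int
Stack after step 6: $ int (top = int).

int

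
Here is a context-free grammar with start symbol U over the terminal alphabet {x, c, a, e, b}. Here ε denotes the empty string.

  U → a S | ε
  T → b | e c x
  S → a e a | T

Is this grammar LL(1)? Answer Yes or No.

FIRST(U) = {ε, a}
FIRST(T) = {b, e}
FIRST(S) = {a, b, e}
FOLLOW(U) = {$}
FOLLOW(T) = {$}
FOLLOW(S) = {$}
Each cell of M receives at most one production.

Yes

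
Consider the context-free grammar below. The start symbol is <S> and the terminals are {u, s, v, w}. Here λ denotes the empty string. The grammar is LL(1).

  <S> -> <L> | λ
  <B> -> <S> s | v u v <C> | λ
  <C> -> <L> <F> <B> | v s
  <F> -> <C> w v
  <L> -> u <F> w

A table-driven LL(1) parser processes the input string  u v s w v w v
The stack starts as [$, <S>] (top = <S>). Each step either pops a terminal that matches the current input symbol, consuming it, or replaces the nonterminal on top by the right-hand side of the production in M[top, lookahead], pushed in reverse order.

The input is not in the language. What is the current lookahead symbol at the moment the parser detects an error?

v

step 1: stack=$ <S>  input=u v s w v w v $  — expand <S> -> <L>
step 2: stack=$ <L>  input=u v s w v w v $  — expand <L> -> u <F> w
step 3: stack=$ w <F> u  input=u v s w v w v $  — match u
step 4: stack=$ w <F>  input=v s w v w v $  — expand <F> -> <C> w v
step 5: stack=$ w v w <C>  input=v s w v w v $  — expand <C> -> v s
step 6: stack=$ w v w s v  input=v s w v w v $  — match v
step 7: stack=$ w v w s  input=s w v w v $  — match s
step 8: stack=$ w v w  input=w v w v $  — match w
step 9: stack=$ w v  input=v w v $  — match v
step 10: stack=$ w  input=w v $  — match w
step 11: stack=$  input=v $  — error: stack empty but input remains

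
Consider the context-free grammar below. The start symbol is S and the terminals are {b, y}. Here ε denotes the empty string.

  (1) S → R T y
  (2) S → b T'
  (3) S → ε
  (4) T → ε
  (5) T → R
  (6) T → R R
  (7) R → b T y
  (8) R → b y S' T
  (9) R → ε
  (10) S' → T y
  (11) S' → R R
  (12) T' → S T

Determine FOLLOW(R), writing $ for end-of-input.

{$, b, y}

FIRST(R) = {ε, b}
FIRST(T) = {ε, b}  (via R, R R)
FIRST(S) = {ε, b, y}  (via R T y)
FIRST(S') = {ε, b, y}  (via T y, R R)
FIRST(T') = {ε, b, y}  (via S T)
FOLLOW(S) includes $ since S is the start symbol.
FOLLOW(S): in T'→S T, S is followed by T with FIRST {ε, b}; in T'→S T, the suffix after S is nullable, so FOLLOW(S) ⊇ FOLLOW(T') = {$, b}. Thus FOLLOW(S) = {$, b}.
FOLLOW(T'): in S→b T', the suffix after T' is empty, so FOLLOW(T') ⊇ FOLLOW(S) = {$, b}. Thus FOLLOW(T') = {$, b}.
FOLLOW(T): in S→R T y, T is followed by y with FIRST {y}; in R→b T y, T is followed by y with FIRST {y}; in R→b y S' T, the suffix after T is empty, so FOLLOW(T) ⊇ FOLLOW(R) = {$, b, y}; in S'→T y, T is followed by y with FIRST {y}; in T'→S T, the suffix after T is empty, so FOLLOW(T) ⊇ FOLLOW(T') = {$, b}. Thus FOLLOW(T) = {$, b, y}.
FOLLOW(R): in S→R T y, R is followed by T y with FIRST {b, y}; in T→R, the suffix after R is empty, so FOLLOW(R) ⊇ FOLLOW(T) = {$, b, y}; in T→R R (occurrence 1), R is followed by R with FIRST {ε, b}; in T→R R (occurrence 1), the suffix after R is nullable, so FOLLOW(R) ⊇ FOLLOW(T) = {$, b, y}; in T→R R (occurrence 2), the suffix after R is empty, so FOLLOW(R) ⊇ FOLLOW(T) = {$, b, y}; in S'→R R (occurrence 1), R is followed by R with FIRST {ε, b}; in S'→R R (occurrence 1), the suffix after R is nullable, so FOLLOW(R) ⊇ FOLLOW(S') = {$, b, y}; in S'→R R (occurrence 2), the suffix after R is empty, so FOLLOW(R) ⊇ FOLLOW(S') = {$, b, y}. Thus FOLLOW(R) = {$, b, y}.
FOLLOW(S'): in R→b y S' T, S' is followed by T with FIRST {ε, b}; in R→b y S' T, the suffix after S' is nullable, so FOLLOW(S') ⊇ FOLLOW(R) = {$, b, y}. Thus FOLLOW(S') = {$, b, y}.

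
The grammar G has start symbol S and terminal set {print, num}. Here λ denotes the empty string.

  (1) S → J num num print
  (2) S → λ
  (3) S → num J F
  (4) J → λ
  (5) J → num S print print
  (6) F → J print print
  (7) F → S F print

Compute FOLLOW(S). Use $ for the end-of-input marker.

FIRST(J) = {λ, num}
FIRST(S) = {λ, num}  (via J num num print)
FIRST(F) = {num, print}  (via J print print, S F print)
FOLLOW(S) includes $ since S is the start symbol.
FOLLOW(S): in J→num S print print, S is followed by print print with FIRST {print}; in F→S F print, S is followed by F print with FIRST {num, print}. Thus FOLLOW(S) = {$, num, print}.
FOLLOW(J): in S→J num num print, J is followed by num num print with FIRST {num}; in S→num J F, J is followed by F with FIRST {num, print}; in F→J print print, J is followed by print print with FIRST {print}. Thus FOLLOW(J) = {num, print}.
FOLLOW(F): in S→num J F, the suffix after F is empty, so FOLLOW(F) ⊇ FOLLOW(S) = {$, num, print}; in F→S F print, F is followed by print with FIRST {print}. Thus FOLLOW(F) = {$, num, print}.

{$, num, print}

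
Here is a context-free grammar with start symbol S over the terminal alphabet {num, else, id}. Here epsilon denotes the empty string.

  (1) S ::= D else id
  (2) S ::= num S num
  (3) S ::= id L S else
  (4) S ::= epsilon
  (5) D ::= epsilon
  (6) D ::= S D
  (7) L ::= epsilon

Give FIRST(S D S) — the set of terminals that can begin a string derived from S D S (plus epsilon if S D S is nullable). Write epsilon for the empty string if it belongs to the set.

{epsilon, else, id, num}

FIRST(L) = {epsilon}
FIRST(S) = {epsilon, else, id, num}  (via D else id)
FIRST(D) = {epsilon, else, id, num}  (via S D)
FIRST(S D S): take FIRST of each symbol in turn, carrying on past any symbol whose FIRST contains epsilon; result {epsilon, else, id, num}.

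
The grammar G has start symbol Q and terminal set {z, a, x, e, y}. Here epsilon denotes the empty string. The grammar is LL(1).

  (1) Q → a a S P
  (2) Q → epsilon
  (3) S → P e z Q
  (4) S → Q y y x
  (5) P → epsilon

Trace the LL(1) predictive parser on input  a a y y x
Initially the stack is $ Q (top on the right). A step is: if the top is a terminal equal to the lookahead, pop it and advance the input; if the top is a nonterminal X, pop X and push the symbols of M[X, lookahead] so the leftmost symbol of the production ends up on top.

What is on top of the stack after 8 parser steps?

P

step 1: stack=$ Q  input=a a y y x $  — expand Q → a a S P
step 2: stack=$ P S a a  input=a a y y x $  — match a
step 3: stack=$ P S a  input=a y y x $  — match a
step 4: stack=$ P S  input=y y x $  — expand S → Q y y x
step 5: stack=$ P x y y Q  input=y y x $  — expand Q → epsilon
step 6: stack=$ P x y y  input=y y x $  — match y
step 7: stack=$ P x y  input=y x $  — match y
step 8: stack=$ P x  input=x $  — match x
Stack after step 8: $ P (top = P).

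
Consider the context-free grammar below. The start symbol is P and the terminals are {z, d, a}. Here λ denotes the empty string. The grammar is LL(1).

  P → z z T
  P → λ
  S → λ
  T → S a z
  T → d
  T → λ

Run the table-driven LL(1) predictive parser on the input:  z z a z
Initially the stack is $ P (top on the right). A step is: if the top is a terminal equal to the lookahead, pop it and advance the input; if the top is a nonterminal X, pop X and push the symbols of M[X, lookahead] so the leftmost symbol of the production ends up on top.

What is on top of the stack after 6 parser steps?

step 1: stack=$ P  input=z z a z $  — expand P → z z T
step 2: stack=$ T z z  input=z z a z $  — match z
step 3: stack=$ T z  input=z a z $  — match z
step 4: stack=$ T  input=a z $  — expand T → S a z
step 5: stack=$ z a S  input=a z $  — expand S → λ
step 6: stack=$ z a  input=a z $  — match a
Stack after step 6: $ z (top = z).

z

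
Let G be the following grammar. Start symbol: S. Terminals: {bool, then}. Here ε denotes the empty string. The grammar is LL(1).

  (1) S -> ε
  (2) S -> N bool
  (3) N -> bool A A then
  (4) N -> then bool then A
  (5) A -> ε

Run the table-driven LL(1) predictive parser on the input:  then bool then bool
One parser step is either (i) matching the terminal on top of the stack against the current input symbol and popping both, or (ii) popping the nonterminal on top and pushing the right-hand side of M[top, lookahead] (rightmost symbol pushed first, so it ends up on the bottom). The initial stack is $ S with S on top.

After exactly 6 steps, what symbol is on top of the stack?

     Stack                    Input                  Action
  1  $ S                      then bool then bool $  expand S -> N bool
  2  $ bool N                 then bool then bool $  expand N -> then bool then A
  3  $ bool A then bool then  then bool then bool $  match then
  4  $ bool A then bool       bool then bool $       match bool
  5  $ bool A then            then bool $            match then
  6  $ bool A                 bool $                 expand A -> ε
Stack after step 6: $ bool (top = bool).

bool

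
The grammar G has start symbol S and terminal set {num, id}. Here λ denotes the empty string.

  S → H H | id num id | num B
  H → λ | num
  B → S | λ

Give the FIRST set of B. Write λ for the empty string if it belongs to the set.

FIRST(H) = {λ, num}
FIRST(S) = {λ, id, num}  (via H H)
FIRST(B) = {λ, id, num}  (via S)

{λ, id, num}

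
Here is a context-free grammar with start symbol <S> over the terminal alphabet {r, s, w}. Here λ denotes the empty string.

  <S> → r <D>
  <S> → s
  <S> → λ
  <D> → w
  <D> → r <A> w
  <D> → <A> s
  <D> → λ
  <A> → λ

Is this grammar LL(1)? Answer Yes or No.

FIRST(<S>) = {λ, r, s}
FIRST(<D>) = {λ, r, s, w}
FIRST(<A>) = {λ}
FOLLOW(<S>) = {$}
FOLLOW(<D>) = {$}
FOLLOW(<A>) = {s, w}
Each cell of M receives at most one production.

Yes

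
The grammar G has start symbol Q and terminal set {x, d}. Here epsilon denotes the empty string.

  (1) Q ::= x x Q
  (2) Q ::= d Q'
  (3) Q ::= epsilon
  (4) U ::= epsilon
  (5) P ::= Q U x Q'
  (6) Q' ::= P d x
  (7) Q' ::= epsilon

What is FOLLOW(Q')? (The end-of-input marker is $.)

{$, d, x}

FIRST(Q): from Q::=x x Q we get {x}; from Q::=d Q' we get {d}; from Q::=epsilon we get {epsilon}. So FIRST(Q) = {epsilon, d, x}.
FIRST(U): from U::=epsilon we get {epsilon}. So FIRST(U) = {epsilon}.
FIRST(P): from P::=Q U x Q' we get {d, x}. So FIRST(P) = {d, x}.
FIRST(Q'): from Q'::=P d x we get {d, x}; from Q'::=epsilon we get {epsilon}. So FIRST(Q') = {epsilon, d, x}.
FOLLOW(Q) includes $ since Q is the start symbol.
FOLLOW(Q): in Q::=x x Q, the suffix after Q is empty (adds nothing new); in P::=Q U x Q', Q is followed by U x Q' with FIRST {x}. Thus FOLLOW(Q) = {$, x}.
FOLLOW(U): in P::=Q U x Q', U is followed by x Q' with FIRST {x}. Thus FOLLOW(U) = {x}.
FOLLOW(P): in Q'::=P d x, P is followed by d x with FIRST {d}. Thus FOLLOW(P) = {d}.
FOLLOW(Q'): in Q::=d Q', the suffix after Q' is empty, so FOLLOW(Q') ⊇ FOLLOW(Q) = {$, x}; in P::=Q U x Q', the suffix after Q' is empty, so FOLLOW(Q') ⊇ FOLLOW(P) = {d}. Thus FOLLOW(Q') = {$, d, x}.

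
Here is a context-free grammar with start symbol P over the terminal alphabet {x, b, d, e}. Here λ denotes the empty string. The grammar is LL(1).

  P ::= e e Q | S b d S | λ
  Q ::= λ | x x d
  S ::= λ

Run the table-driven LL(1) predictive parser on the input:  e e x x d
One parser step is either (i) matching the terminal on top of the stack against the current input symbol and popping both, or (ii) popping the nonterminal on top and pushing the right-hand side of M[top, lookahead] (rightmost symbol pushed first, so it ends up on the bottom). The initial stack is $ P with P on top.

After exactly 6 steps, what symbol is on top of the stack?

d

     Stack    Input        Action
  1  $ P      e e x x d $  expand P ::= e e Q
  2  $ Q e e  e e x x d $  match e
  3  $ Q e    e x x d $    match e
  4  $ Q      x x d $      expand Q ::= x x d
  5  $ d x x  x x d $      match x
  6  $ d x    x d $        match x
Stack after step 6: $ d (top = d).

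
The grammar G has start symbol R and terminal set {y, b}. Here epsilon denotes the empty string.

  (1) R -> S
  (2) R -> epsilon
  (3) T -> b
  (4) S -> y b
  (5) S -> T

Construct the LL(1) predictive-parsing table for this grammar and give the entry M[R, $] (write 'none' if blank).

R -> epsilon

FIRST(T) = {b}
FIRST(S) = {b, y}  (via T)
FIRST(R) = {epsilon, b, y}  (via S)
FOLLOW(R) includes $ since R is the start symbol.
FOLLOW(R): R appears on no right-hand side. Thus FOLLOW(R) = {$}.
For R -> S: FIRST(S) = {b, y}, so it goes in M[R, t] for t ∈ {b, y}.
For R -> epsilon: FIRST(epsilon) = {epsilon}, so it goes in M[R, t] for t ∈ {}; since epsilon ∈ FIRST, also for every t ∈ FOLLOW(R) = {$}.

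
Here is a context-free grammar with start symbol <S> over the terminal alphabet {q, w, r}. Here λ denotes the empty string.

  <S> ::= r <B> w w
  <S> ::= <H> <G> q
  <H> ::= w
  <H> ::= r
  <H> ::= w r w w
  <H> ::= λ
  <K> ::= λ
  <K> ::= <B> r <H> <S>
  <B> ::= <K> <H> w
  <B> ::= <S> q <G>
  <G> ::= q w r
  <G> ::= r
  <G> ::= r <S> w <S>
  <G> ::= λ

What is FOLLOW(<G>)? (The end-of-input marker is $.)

FIRST(<H>) = {λ, r, w}
FIRST(<G>) = {λ, q, r}
FIRST(<S>) = {q, r, w}  (via <H> <G> q)
FIRST(<K>) = {λ, q, r, w}  (via <B> r <H> <S>)
FIRST(<B>) = {q, r, w}  (via <K> <H> w, <S> q <G>)
FOLLOW(<S>) includes $ since <S> is the start symbol.
FOLLOW(<H>): in <S>::=<H> <G> q, <H> is followed by <G> q with FIRST {q, r}; in <K>::=<B> r <H> <S>, <H> is followed by <S> with FIRST {q, r, w}; in <B>::=<K> <H> w, <H> is followed by w with FIRST {w}. Thus FOLLOW(<H>) = {q, r, w}.
FOLLOW(<K>): in <B>::=<K> <H> w, <K> is followed by <H> w with FIRST {r, w}. Thus FOLLOW(<K>) = {r, w}.
FOLLOW(<B>): in <S>::=r <B> w w, <B> is followed by w w with FIRST {w}; in <K>::=<B> r <H> <S>, <B> is followed by r <H> <S> with FIRST {r}. Thus FOLLOW(<B>) = {r, w}.
FOLLOW(<G>): in <S>::=<H> <G> q, <G> is followed by q with FIRST {q}; in <B>::=<S> q <G>, the suffix after <G> is empty, so FOLLOW(<G>) ⊇ FOLLOW(<B>) = {r, w}. Thus FOLLOW(<G>) = {q, r, w}.
FOLLOW(<S>): in <K>::=<B> r <H> <S>, the suffix after <S> is empty, so FOLLOW(<S>) ⊇ FOLLOW(<K>) = {r, w}; in <B>::=<S> q <G>, <S> is followed by q <G> with FIRST {q}; in <G>::=r <S> w <S> (occurrence 1), <S> is followed by w <S> with FIRST {w}; in <G>::=r <S> w <S> (occurrence 2), the suffix after <S> is empty, so FOLLOW(<S>) ⊇ FOLLOW(<G>) = {q, r, w}. Thus FOLLOW(<S>) = {$, q, r, w}.

{q, r, w}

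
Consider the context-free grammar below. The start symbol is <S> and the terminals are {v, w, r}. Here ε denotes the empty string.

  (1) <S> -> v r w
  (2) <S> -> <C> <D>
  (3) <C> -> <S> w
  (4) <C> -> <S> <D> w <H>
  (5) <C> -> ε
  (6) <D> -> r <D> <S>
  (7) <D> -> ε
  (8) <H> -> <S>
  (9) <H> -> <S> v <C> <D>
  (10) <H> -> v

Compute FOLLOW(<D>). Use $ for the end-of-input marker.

{$, r, v, w}

FIRST(<D>) = {ε, r}
FIRST(<S>) = {ε, r, v, w}  (via <C> <D>)
FIRST(<C>) = {ε, r, v, w}  (via <S> w, <S> <D> w <H>)
FIRST(<H>) = {ε, r, v, w}  (via <S>, <S> v <C> <D>)
FOLLOW(<S>) includes $ since <S> is the start symbol.
FOLLOW(<S>): in <C>-><S> w, <S> is followed by w with FIRST {w}; in <C>-><S> <D> w <H>, <S> is followed by <D> w <H> with FIRST {r, w}; in <D>->r <D> <S>, the suffix after <S> is empty, so FOLLOW(<S>) ⊇ FOLLOW(<D>) = {$, r, v, w}; in <H>-><S>, the suffix after <S> is empty, so FOLLOW(<S>) ⊇ FOLLOW(<H>) = {$, r, v, w}; in <H>-><S> v <C> <D>, <S> is followed by v <C> <D> with FIRST {v}. Thus FOLLOW(<S>) = {$, r, v, w}.
FOLLOW(<C>): in <S>-><C> <D>, <C> is followed by <D> with FIRST {ε, r}; in <S>-><C> <D>, the suffix after <C> is nullable, so FOLLOW(<C>) ⊇ FOLLOW(<S>) = {$, r, v, w}; in <H>-><S> v <C> <D>, <C> is followed by <D> with FIRST {ε, r}; in <H>-><S> v <C> <D>, the suffix after <C> is nullable, so FOLLOW(<C>) ⊇ FOLLOW(<H>) = {$, r, v, w}. Thus FOLLOW(<C>) = {$, r, v, w}.
FOLLOW(<H>): in <C>-><S> <D> w <H>, the suffix after <H> is empty, so FOLLOW(<H>) ⊇ FOLLOW(<C>) = {$, r, v, w}. Thus FOLLOW(<H>) = {$, r, v, w}.
FOLLOW(<D>): in <S>-><C> <D>, the suffix after <D> is empty, so FOLLOW(<D>) ⊇ FOLLOW(<S>) = {$, r, v, w}; in <C>-><S> <D> w <H>, <D> is followed by w <H> with FIRST {w}; in <D>->r <D> <S>, <D> is followed by <S> with FIRST {ε, r, v, w}; in <D>->r <D> <S>, the suffix after <D> is nullable (adds nothing new); in <H>-><S> v <C> <D>, the suffix after <D> is empty, so FOLLOW(<D>) ⊇ FOLLOW(<H>) = {$, r, v, w}. Thus FOLLOW(<D>) = {$, r, v, w}.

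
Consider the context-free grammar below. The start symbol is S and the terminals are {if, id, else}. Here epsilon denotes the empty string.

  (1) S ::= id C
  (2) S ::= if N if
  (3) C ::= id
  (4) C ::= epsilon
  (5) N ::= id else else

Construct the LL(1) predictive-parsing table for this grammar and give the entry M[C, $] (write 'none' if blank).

C ::= epsilon

FIRST(S): from S::=id C we get {id}; from S::=if N if we get {if}. So FIRST(S) = {id, if}.
FIRST(C): from C::=id we get {id}; from C::=epsilon we get {epsilon}. So FIRST(C) = {epsilon, id}.
FIRST(N): from N::=id else else we get {id}. So FIRST(N) = {id}.
FOLLOW(S) includes $ since S is the start symbol.
FOLLOW(S): S appears on no right-hand side. Thus FOLLOW(S) = {$}.
FOLLOW(C): in S::=id C, the suffix after C is empty, so FOLLOW(C) ⊇ FOLLOW(S) = {$}. Thus FOLLOW(C) = {$}.
For C ::= id: FIRST(id) = {id}, so it goes in M[C, t] for t ∈ {id}.
For C ::= epsilon: FIRST(epsilon) = {epsilon}, so it goes in M[C, t] for t ∈ {}; since epsilon ∈ FIRST, also for every t ∈ FOLLOW(C) = {$}.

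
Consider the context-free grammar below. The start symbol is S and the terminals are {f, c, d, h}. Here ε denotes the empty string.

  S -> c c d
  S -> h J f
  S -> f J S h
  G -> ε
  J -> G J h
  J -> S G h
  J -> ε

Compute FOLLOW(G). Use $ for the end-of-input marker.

{c, f, h}

FIRST(S): from S->c c d we get {c}; from S->h J f we get {h}; from S->f J S h we get {f}. So FIRST(S) = {c, f, h}.
FIRST(G): from G->ε we get {ε}. So FIRST(G) = {ε}.
FIRST(J): from J->G J h we get {c, f, h}; from J->S G h we get {c, f, h}; from J->ε we get {ε}. So FIRST(J) = {ε, c, f, h}.
FOLLOW(S) includes $ since S is the start symbol.
FOLLOW(S): in S->f J S h, S is followed by h with FIRST {h}; in J->S G h, S is followed by G h with FIRST {h}. Thus FOLLOW(S) = {$, h}.
FOLLOW(G): in J->G J h, G is followed by J h with FIRST {c, f, h}; in J->S G h, G is followed by h with FIRST {h}. Thus FOLLOW(G) = {c, f, h}.
FOLLOW(J): in S->h J f, J is followed by f with FIRST {f}; in S->f J S h, J is followed by S h with FIRST {c, f, h}; in J->G J h, J is followed by h with FIRST {h}. Thus FOLLOW(J) = {c, f, h}.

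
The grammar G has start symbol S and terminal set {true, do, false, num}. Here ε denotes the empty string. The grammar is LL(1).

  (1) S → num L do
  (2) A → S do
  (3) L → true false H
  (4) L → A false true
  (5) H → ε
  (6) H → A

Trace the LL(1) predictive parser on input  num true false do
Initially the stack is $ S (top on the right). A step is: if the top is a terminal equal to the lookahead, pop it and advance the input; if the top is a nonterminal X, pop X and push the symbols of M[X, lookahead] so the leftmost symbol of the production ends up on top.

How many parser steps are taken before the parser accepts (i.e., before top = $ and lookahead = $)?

step 1: stack=$ S  input=num true false do $  — expand S → num L do
step 2: stack=$ do L num  input=num true false do $  — match num
step 3: stack=$ do L  input=true false do $  — expand L → true false H
step 4: stack=$ do H false true  input=true false do $  — match true
step 5: stack=$ do H false  input=false do $  — match false
step 6: stack=$ do H  input=do $  — expand H → ε
step 7: stack=$ do  input=do $  — match do
Accept reached after 7 steps.

7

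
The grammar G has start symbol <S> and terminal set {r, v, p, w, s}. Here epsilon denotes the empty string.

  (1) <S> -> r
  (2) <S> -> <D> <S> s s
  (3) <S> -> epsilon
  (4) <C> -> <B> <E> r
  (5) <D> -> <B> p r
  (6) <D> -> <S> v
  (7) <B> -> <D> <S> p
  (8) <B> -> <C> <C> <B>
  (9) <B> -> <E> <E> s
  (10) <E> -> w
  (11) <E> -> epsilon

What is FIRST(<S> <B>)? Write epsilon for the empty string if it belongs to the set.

{r, s, v, w}

FIRST(<E>) = {epsilon, w}
FIRST(<S>) = {epsilon, r, s, v, w}  (via <D> <S> s s)
FIRST(<C>) = {r, s, v, w}  (via <B> <E> r)
FIRST(<D>) = {r, s, v, w}  (via <B> p r, <S> v)
FIRST(<B>) = {r, s, v, w}  (via <D> <S> p, <C> <C> <B>, <E> <E> s)
FIRST(<S> <B>): take FIRST of each symbol in turn, carrying on past any symbol whose FIRST contains epsilon; result {r, s, v, w}.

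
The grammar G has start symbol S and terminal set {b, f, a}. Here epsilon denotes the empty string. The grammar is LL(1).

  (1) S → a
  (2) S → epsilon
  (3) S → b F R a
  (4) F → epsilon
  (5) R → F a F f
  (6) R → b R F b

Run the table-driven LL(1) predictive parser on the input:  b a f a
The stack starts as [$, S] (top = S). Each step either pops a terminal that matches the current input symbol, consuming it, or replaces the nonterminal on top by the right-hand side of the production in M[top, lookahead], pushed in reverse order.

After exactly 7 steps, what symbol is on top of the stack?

step 1: stack=$ S  input=b a f a $  — expand S → b F R a
step 2: stack=$ a R F b  input=b a f a $  — match b
step 3: stack=$ a R F  input=a f a $  — expand F → epsilon
step 4: stack=$ a R  input=a f a $  — expand R → F a F f
step 5: stack=$ a f F a F  input=a f a $  — expand F → epsilon
step 6: stack=$ a f F a  input=a f a $  — match a
step 7: stack=$ a f F  input=f a $  — expand F → epsilon
Stack after step 7: $ a f (top = f).

f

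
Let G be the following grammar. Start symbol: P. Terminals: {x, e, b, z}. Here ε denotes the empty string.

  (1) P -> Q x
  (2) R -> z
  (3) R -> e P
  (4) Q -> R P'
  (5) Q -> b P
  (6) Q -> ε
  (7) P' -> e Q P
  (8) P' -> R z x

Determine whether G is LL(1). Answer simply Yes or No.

FIRST(P) = {b, e, x, z}
FIRST(R) = {e, z}
FIRST(Q) = {ε, b, e, z}
FIRST(P') = {e, z}
FOLLOW(P) = {$, b, e, x, z}
FOLLOW(R) = {e, z}
FOLLOW(Q) = {b, e, x, z}
FOLLOW(P') = {b, e, x, z}
Cell M[P', e] receives both P' -> e Q P and P' -> R z x — the grammar is not LL(1).

No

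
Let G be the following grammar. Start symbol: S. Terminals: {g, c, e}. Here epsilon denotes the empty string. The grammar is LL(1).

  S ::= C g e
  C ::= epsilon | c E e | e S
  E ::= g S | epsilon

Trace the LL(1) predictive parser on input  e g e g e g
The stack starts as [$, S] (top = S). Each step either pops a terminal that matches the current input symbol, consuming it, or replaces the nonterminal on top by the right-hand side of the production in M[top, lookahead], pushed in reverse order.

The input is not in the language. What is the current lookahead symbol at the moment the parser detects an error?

g

step 1: stack=$ S  input=e g e g e g $  — expand S ::= C g e
step 2: stack=$ e g C  input=e g e g e g $  — expand C ::= e S
step 3: stack=$ e g S e  input=e g e g e g $  — match e
step 4: stack=$ e g S  input=g e g e g $  — expand S ::= C g e
step 5: stack=$ e g e g C  input=g e g e g $  — expand C ::= epsilon
step 6: stack=$ e g e g  input=g e g e g $  — match g
step 7: stack=$ e g e  input=e g e g $  — match e
step 8: stack=$ e g  input=g e g $  — match g
step 9: stack=$ e  input=e g $  — match e
step 10: stack=$  input=g $  — error: stack empty but input remains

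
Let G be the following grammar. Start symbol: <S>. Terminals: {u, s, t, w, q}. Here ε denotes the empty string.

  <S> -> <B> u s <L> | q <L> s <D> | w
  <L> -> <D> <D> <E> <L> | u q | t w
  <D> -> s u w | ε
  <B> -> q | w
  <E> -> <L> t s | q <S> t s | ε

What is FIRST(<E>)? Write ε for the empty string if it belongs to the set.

{ε, q, s, t, u}

FIRST(<D>): from <D>->s u w we get {s}; from <D>->ε we get {ε}. So FIRST(<D>) = {ε, s}.
FIRST(<B>): from <B>->q we get {q}; from <B>->w we get {w}. So FIRST(<B>) = {q, w}.
FIRST(<S>): from <S>-><B> u s <L> we get {q, w}; from <S>->q <L> s <D> we get {q}; from <S>->w we get {w}. So FIRST(<S>) = {q, w}.
FIRST(<L>): from <L>-><D> <D> <E> <L> we get {q, s, t, u}; from <L>->u q we get {u}; from <L>->t w we get {t}. So FIRST(<L>) = {q, s, t, u}.
FIRST(<E>): from <E>-><L> t s we get {q, s, t, u}; from <E>->q <S> t s we get {q}; from <E>->ε we get {ε}. So FIRST(<E>) = {ε, q, s, t, u}.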